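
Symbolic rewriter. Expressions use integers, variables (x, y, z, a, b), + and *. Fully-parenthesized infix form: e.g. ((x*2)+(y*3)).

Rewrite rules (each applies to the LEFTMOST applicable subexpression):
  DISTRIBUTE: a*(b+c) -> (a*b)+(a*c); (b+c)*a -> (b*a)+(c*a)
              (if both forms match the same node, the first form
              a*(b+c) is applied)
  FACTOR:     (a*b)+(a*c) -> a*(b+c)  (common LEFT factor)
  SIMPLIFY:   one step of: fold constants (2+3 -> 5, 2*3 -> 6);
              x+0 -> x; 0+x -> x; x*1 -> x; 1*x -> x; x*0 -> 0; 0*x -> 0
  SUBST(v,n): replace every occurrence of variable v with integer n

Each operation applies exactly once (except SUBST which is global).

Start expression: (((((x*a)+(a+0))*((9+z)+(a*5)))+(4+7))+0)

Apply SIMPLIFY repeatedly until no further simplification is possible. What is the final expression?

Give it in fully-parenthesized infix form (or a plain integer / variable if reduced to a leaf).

Answer: ((((x*a)+a)*((9+z)+(a*5)))+11)

Derivation:
Start: (((((x*a)+(a+0))*((9+z)+(a*5)))+(4+7))+0)
Step 1: at root: (((((x*a)+(a+0))*((9+z)+(a*5)))+(4+7))+0) -> ((((x*a)+(a+0))*((9+z)+(a*5)))+(4+7)); overall: (((((x*a)+(a+0))*((9+z)+(a*5)))+(4+7))+0) -> ((((x*a)+(a+0))*((9+z)+(a*5)))+(4+7))
Step 2: at LLR: (a+0) -> a; overall: ((((x*a)+(a+0))*((9+z)+(a*5)))+(4+7)) -> ((((x*a)+a)*((9+z)+(a*5)))+(4+7))
Step 3: at R: (4+7) -> 11; overall: ((((x*a)+a)*((9+z)+(a*5)))+(4+7)) -> ((((x*a)+a)*((9+z)+(a*5)))+11)
Fixed point: ((((x*a)+a)*((9+z)+(a*5)))+11)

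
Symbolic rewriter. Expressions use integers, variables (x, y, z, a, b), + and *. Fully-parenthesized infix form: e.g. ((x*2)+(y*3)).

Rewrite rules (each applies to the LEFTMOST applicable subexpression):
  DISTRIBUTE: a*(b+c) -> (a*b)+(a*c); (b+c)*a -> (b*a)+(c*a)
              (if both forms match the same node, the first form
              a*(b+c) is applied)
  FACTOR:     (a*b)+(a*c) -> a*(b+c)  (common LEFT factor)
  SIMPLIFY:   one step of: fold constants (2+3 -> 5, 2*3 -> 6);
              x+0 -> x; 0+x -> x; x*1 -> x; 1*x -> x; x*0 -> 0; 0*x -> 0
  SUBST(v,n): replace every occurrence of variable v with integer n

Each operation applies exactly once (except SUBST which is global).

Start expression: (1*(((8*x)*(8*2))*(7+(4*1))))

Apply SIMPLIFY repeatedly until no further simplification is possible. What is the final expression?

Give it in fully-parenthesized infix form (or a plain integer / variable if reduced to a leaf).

Answer: (((8*x)*16)*11)

Derivation:
Start: (1*(((8*x)*(8*2))*(7+(4*1))))
Step 1: at root: (1*(((8*x)*(8*2))*(7+(4*1)))) -> (((8*x)*(8*2))*(7+(4*1))); overall: (1*(((8*x)*(8*2))*(7+(4*1)))) -> (((8*x)*(8*2))*(7+(4*1)))
Step 2: at LR: (8*2) -> 16; overall: (((8*x)*(8*2))*(7+(4*1))) -> (((8*x)*16)*(7+(4*1)))
Step 3: at RR: (4*1) -> 4; overall: (((8*x)*16)*(7+(4*1))) -> (((8*x)*16)*(7+4))
Step 4: at R: (7+4) -> 11; overall: (((8*x)*16)*(7+4)) -> (((8*x)*16)*11)
Fixed point: (((8*x)*16)*11)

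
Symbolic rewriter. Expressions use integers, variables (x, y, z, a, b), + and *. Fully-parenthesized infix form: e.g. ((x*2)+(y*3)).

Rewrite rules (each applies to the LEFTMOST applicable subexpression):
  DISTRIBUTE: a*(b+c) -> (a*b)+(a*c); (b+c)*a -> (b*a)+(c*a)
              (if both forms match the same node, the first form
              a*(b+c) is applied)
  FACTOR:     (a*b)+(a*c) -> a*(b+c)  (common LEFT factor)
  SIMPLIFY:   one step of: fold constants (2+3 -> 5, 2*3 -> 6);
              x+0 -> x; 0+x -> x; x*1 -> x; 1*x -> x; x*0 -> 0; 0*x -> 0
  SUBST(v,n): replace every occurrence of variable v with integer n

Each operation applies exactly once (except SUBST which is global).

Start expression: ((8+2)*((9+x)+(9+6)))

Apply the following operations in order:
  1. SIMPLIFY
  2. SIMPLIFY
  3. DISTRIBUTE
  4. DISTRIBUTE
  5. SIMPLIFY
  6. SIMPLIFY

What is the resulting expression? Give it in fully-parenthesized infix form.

Start: ((8+2)*((9+x)+(9+6)))
Apply SIMPLIFY at L (target: (8+2)): ((8+2)*((9+x)+(9+6))) -> (10*((9+x)+(9+6)))
Apply SIMPLIFY at RR (target: (9+6)): (10*((9+x)+(9+6))) -> (10*((9+x)+15))
Apply DISTRIBUTE at root (target: (10*((9+x)+15))): (10*((9+x)+15)) -> ((10*(9+x))+(10*15))
Apply DISTRIBUTE at L (target: (10*(9+x))): ((10*(9+x))+(10*15)) -> (((10*9)+(10*x))+(10*15))
Apply SIMPLIFY at LL (target: (10*9)): (((10*9)+(10*x))+(10*15)) -> ((90+(10*x))+(10*15))
Apply SIMPLIFY at R (target: (10*15)): ((90+(10*x))+(10*15)) -> ((90+(10*x))+150)

Answer: ((90+(10*x))+150)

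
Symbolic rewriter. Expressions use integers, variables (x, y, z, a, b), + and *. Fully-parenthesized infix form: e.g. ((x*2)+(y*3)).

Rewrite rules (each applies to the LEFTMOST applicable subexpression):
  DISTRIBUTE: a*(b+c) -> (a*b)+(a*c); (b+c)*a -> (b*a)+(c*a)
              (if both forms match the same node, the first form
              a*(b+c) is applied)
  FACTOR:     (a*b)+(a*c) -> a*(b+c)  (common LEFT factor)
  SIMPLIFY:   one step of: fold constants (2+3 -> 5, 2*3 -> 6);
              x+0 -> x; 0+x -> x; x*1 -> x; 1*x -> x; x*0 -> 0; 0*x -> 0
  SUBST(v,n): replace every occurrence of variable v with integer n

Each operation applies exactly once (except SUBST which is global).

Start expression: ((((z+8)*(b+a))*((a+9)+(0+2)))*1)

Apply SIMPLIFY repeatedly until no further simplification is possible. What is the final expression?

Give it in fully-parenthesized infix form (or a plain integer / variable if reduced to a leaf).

Answer: (((z+8)*(b+a))*((a+9)+2))

Derivation:
Start: ((((z+8)*(b+a))*((a+9)+(0+2)))*1)
Step 1: at root: ((((z+8)*(b+a))*((a+9)+(0+2)))*1) -> (((z+8)*(b+a))*((a+9)+(0+2))); overall: ((((z+8)*(b+a))*((a+9)+(0+2)))*1) -> (((z+8)*(b+a))*((a+9)+(0+2)))
Step 2: at RR: (0+2) -> 2; overall: (((z+8)*(b+a))*((a+9)+(0+2))) -> (((z+8)*(b+a))*((a+9)+2))
Fixed point: (((z+8)*(b+a))*((a+9)+2))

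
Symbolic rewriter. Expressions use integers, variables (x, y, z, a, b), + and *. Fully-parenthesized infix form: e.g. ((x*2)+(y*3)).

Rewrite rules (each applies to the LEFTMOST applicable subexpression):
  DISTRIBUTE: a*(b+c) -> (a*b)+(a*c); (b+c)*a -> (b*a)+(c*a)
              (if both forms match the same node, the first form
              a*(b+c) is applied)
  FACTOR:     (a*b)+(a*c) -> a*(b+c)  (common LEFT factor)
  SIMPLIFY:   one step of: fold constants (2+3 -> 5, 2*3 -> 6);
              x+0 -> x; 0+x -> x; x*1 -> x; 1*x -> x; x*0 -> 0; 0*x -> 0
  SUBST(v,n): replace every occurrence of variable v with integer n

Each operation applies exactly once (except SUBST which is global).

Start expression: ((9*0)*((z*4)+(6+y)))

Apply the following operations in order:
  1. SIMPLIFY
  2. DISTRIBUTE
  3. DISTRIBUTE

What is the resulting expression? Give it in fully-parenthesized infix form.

Answer: ((0*(z*4))+((0*6)+(0*y)))

Derivation:
Start: ((9*0)*((z*4)+(6+y)))
Apply SIMPLIFY at L (target: (9*0)): ((9*0)*((z*4)+(6+y))) -> (0*((z*4)+(6+y)))
Apply DISTRIBUTE at root (target: (0*((z*4)+(6+y)))): (0*((z*4)+(6+y))) -> ((0*(z*4))+(0*(6+y)))
Apply DISTRIBUTE at R (target: (0*(6+y))): ((0*(z*4))+(0*(6+y))) -> ((0*(z*4))+((0*6)+(0*y)))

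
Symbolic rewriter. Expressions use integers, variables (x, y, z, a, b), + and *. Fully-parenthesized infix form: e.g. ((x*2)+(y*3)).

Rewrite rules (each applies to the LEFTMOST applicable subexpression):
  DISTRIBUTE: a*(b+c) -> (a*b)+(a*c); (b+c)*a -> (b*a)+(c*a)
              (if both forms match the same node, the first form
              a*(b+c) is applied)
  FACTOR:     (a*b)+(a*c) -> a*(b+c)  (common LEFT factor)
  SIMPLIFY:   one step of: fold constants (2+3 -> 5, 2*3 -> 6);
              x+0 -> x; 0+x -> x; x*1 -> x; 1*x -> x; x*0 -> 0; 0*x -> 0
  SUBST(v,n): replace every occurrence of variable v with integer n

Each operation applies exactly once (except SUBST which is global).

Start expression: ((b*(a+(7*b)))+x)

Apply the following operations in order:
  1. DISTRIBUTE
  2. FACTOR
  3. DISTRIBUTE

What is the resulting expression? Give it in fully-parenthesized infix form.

Answer: (((b*a)+(b*(7*b)))+x)

Derivation:
Start: ((b*(a+(7*b)))+x)
Apply DISTRIBUTE at L (target: (b*(a+(7*b)))): ((b*(a+(7*b)))+x) -> (((b*a)+(b*(7*b)))+x)
Apply FACTOR at L (target: ((b*a)+(b*(7*b)))): (((b*a)+(b*(7*b)))+x) -> ((b*(a+(7*b)))+x)
Apply DISTRIBUTE at L (target: (b*(a+(7*b)))): ((b*(a+(7*b)))+x) -> (((b*a)+(b*(7*b)))+x)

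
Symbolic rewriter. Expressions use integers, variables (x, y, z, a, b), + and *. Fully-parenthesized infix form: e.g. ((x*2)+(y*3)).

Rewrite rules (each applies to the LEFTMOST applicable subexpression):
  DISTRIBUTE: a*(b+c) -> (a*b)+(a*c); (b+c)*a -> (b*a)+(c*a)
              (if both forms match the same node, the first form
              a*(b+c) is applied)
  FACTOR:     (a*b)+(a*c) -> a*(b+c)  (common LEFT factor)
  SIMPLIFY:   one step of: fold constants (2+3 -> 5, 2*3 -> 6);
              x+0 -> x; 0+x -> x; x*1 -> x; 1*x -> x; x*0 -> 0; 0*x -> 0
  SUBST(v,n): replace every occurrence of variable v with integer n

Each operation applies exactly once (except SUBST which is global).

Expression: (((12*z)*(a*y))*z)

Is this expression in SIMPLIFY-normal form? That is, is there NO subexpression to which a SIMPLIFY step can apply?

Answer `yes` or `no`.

Expression: (((12*z)*(a*y))*z)
Scanning for simplifiable subexpressions (pre-order)...
  at root: (((12*z)*(a*y))*z) (not simplifiable)
  at L: ((12*z)*(a*y)) (not simplifiable)
  at LL: (12*z) (not simplifiable)
  at LR: (a*y) (not simplifiable)
Result: no simplifiable subexpression found -> normal form.

Answer: yes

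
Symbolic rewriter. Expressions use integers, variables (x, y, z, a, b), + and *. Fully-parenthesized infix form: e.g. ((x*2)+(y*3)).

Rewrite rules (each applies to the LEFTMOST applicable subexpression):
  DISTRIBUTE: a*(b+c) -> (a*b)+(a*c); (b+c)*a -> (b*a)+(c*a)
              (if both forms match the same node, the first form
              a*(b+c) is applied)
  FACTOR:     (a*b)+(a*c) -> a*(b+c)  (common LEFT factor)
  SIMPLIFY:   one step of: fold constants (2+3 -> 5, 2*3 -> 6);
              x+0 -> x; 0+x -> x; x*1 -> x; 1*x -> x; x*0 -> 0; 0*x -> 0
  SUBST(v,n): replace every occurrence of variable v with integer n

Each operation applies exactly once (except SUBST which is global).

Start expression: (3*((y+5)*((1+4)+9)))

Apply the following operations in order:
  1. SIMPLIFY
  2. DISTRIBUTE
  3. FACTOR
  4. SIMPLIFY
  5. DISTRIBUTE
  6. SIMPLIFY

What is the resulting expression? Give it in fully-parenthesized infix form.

Start: (3*((y+5)*((1+4)+9)))
Apply SIMPLIFY at RRL (target: (1+4)): (3*((y+5)*((1+4)+9))) -> (3*((y+5)*(5+9)))
Apply DISTRIBUTE at R (target: ((y+5)*(5+9))): (3*((y+5)*(5+9))) -> (3*(((y+5)*5)+((y+5)*9)))
Apply FACTOR at R (target: (((y+5)*5)+((y+5)*9))): (3*(((y+5)*5)+((y+5)*9))) -> (3*((y+5)*(5+9)))
Apply SIMPLIFY at RR (target: (5+9)): (3*((y+5)*(5+9))) -> (3*((y+5)*14))
Apply DISTRIBUTE at R (target: ((y+5)*14)): (3*((y+5)*14)) -> (3*((y*14)+(5*14)))
Apply SIMPLIFY at RR (target: (5*14)): (3*((y*14)+(5*14))) -> (3*((y*14)+70))

Answer: (3*((y*14)+70))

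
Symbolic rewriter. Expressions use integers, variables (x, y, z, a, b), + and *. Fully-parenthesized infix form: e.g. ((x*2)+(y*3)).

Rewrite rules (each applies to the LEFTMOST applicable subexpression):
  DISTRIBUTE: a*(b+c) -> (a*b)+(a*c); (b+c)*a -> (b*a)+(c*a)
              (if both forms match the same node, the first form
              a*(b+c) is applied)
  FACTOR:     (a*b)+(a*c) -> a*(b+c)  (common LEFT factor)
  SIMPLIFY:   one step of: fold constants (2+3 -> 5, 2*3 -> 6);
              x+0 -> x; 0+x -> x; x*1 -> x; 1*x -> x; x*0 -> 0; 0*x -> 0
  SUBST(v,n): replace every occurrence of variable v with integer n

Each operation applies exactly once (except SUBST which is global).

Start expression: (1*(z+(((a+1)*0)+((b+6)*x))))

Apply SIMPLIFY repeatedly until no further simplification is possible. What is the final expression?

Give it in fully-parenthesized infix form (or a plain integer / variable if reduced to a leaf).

Start: (1*(z+(((a+1)*0)+((b+6)*x))))
Step 1: at root: (1*(z+(((a+1)*0)+((b+6)*x)))) -> (z+(((a+1)*0)+((b+6)*x))); overall: (1*(z+(((a+1)*0)+((b+6)*x)))) -> (z+(((a+1)*0)+((b+6)*x)))
Step 2: at RL: ((a+1)*0) -> 0; overall: (z+(((a+1)*0)+((b+6)*x))) -> (z+(0+((b+6)*x)))
Step 3: at R: (0+((b+6)*x)) -> ((b+6)*x); overall: (z+(0+((b+6)*x))) -> (z+((b+6)*x))
Fixed point: (z+((b+6)*x))

Answer: (z+((b+6)*x))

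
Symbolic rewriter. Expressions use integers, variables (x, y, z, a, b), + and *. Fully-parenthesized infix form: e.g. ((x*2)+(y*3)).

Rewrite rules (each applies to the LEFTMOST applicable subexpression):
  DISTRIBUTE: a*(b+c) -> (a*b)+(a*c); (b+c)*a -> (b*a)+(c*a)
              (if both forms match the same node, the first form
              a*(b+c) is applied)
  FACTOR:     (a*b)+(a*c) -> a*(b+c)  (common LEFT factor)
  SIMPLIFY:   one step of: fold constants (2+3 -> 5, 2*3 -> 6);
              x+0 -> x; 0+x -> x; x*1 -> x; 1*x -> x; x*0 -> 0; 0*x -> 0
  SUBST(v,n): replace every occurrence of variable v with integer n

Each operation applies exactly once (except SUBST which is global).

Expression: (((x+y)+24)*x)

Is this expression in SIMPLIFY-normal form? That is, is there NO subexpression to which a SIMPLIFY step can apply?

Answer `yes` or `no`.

Answer: yes

Derivation:
Expression: (((x+y)+24)*x)
Scanning for simplifiable subexpressions (pre-order)...
  at root: (((x+y)+24)*x) (not simplifiable)
  at L: ((x+y)+24) (not simplifiable)
  at LL: (x+y) (not simplifiable)
Result: no simplifiable subexpression found -> normal form.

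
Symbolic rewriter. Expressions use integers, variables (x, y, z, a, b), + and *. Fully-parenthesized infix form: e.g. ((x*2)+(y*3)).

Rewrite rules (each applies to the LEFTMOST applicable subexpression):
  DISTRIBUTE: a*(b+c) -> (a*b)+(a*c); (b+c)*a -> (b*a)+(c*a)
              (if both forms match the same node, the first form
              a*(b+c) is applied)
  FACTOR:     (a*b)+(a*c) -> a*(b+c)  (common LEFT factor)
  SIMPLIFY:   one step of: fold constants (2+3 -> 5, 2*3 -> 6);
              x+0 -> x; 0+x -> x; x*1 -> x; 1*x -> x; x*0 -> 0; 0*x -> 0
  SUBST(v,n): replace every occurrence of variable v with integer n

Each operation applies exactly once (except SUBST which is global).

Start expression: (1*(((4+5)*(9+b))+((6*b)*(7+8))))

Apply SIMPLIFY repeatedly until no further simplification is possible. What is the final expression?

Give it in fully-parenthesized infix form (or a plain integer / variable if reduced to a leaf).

Answer: ((9*(9+b))+((6*b)*15))

Derivation:
Start: (1*(((4+5)*(9+b))+((6*b)*(7+8))))
Step 1: at root: (1*(((4+5)*(9+b))+((6*b)*(7+8)))) -> (((4+5)*(9+b))+((6*b)*(7+8))); overall: (1*(((4+5)*(9+b))+((6*b)*(7+8)))) -> (((4+5)*(9+b))+((6*b)*(7+8)))
Step 2: at LL: (4+5) -> 9; overall: (((4+5)*(9+b))+((6*b)*(7+8))) -> ((9*(9+b))+((6*b)*(7+8)))
Step 3: at RR: (7+8) -> 15; overall: ((9*(9+b))+((6*b)*(7+8))) -> ((9*(9+b))+((6*b)*15))
Fixed point: ((9*(9+b))+((6*b)*15))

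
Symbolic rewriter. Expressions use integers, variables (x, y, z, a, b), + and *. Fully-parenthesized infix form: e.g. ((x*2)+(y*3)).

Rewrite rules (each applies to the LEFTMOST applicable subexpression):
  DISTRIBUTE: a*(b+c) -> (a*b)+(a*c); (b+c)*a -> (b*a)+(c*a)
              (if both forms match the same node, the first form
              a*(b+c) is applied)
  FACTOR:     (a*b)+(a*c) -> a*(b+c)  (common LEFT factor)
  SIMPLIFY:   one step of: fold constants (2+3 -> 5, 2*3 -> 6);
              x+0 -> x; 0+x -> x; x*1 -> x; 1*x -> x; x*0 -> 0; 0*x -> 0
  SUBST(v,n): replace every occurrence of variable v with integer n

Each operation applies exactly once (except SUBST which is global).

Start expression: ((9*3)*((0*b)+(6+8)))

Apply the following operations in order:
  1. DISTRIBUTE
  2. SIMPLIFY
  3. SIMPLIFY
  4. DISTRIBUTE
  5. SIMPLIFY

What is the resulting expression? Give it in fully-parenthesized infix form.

Answer: (0+(((9*3)*6)+((9*3)*8)))

Derivation:
Start: ((9*3)*((0*b)+(6+8)))
Apply DISTRIBUTE at root (target: ((9*3)*((0*b)+(6+8)))): ((9*3)*((0*b)+(6+8))) -> (((9*3)*(0*b))+((9*3)*(6+8)))
Apply SIMPLIFY at LL (target: (9*3)): (((9*3)*(0*b))+((9*3)*(6+8))) -> ((27*(0*b))+((9*3)*(6+8)))
Apply SIMPLIFY at LR (target: (0*b)): ((27*(0*b))+((9*3)*(6+8))) -> ((27*0)+((9*3)*(6+8)))
Apply DISTRIBUTE at R (target: ((9*3)*(6+8))): ((27*0)+((9*3)*(6+8))) -> ((27*0)+(((9*3)*6)+((9*3)*8)))
Apply SIMPLIFY at L (target: (27*0)): ((27*0)+(((9*3)*6)+((9*3)*8))) -> (0+(((9*3)*6)+((9*3)*8)))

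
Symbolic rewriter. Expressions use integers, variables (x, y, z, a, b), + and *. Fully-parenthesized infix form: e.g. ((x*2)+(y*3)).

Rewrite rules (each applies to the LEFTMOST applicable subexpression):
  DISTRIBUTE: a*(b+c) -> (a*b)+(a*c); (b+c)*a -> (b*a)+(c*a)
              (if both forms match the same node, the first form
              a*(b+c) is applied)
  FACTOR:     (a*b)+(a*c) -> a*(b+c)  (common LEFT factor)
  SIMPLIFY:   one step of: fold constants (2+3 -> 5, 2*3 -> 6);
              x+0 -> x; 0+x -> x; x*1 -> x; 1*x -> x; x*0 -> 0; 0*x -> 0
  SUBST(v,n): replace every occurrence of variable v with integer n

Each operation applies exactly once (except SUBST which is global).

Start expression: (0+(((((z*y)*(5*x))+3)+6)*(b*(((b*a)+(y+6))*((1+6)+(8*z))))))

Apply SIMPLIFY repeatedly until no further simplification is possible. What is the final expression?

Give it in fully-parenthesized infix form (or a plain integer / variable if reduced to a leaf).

Answer: (((((z*y)*(5*x))+3)+6)*(b*(((b*a)+(y+6))*(7+(8*z)))))

Derivation:
Start: (0+(((((z*y)*(5*x))+3)+6)*(b*(((b*a)+(y+6))*((1+6)+(8*z))))))
Step 1: at root: (0+(((((z*y)*(5*x))+3)+6)*(b*(((b*a)+(y+6))*((1+6)+(8*z)))))) -> (((((z*y)*(5*x))+3)+6)*(b*(((b*a)+(y+6))*((1+6)+(8*z))))); overall: (0+(((((z*y)*(5*x))+3)+6)*(b*(((b*a)+(y+6))*((1+6)+(8*z)))))) -> (((((z*y)*(5*x))+3)+6)*(b*(((b*a)+(y+6))*((1+6)+(8*z)))))
Step 2: at RRRL: (1+6) -> 7; overall: (((((z*y)*(5*x))+3)+6)*(b*(((b*a)+(y+6))*((1+6)+(8*z))))) -> (((((z*y)*(5*x))+3)+6)*(b*(((b*a)+(y+6))*(7+(8*z)))))
Fixed point: (((((z*y)*(5*x))+3)+6)*(b*(((b*a)+(y+6))*(7+(8*z)))))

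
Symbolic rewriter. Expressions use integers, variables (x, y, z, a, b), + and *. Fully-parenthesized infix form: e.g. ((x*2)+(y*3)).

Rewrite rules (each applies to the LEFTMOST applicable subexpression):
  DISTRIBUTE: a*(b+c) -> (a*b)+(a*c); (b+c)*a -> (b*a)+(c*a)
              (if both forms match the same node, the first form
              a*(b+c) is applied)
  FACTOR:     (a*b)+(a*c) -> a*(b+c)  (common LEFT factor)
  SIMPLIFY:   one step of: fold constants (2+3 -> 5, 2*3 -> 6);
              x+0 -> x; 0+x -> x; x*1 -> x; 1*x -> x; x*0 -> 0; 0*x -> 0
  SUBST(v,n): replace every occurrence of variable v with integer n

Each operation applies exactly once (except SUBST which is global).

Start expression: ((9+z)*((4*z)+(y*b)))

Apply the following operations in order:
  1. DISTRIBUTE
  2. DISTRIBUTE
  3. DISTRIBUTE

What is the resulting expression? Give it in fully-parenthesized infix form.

Start: ((9+z)*((4*z)+(y*b)))
Apply DISTRIBUTE at root (target: ((9+z)*((4*z)+(y*b)))): ((9+z)*((4*z)+(y*b))) -> (((9+z)*(4*z))+((9+z)*(y*b)))
Apply DISTRIBUTE at L (target: ((9+z)*(4*z))): (((9+z)*(4*z))+((9+z)*(y*b))) -> (((9*(4*z))+(z*(4*z)))+((9+z)*(y*b)))
Apply DISTRIBUTE at R (target: ((9+z)*(y*b))): (((9*(4*z))+(z*(4*z)))+((9+z)*(y*b))) -> (((9*(4*z))+(z*(4*z)))+((9*(y*b))+(z*(y*b))))

Answer: (((9*(4*z))+(z*(4*z)))+((9*(y*b))+(z*(y*b))))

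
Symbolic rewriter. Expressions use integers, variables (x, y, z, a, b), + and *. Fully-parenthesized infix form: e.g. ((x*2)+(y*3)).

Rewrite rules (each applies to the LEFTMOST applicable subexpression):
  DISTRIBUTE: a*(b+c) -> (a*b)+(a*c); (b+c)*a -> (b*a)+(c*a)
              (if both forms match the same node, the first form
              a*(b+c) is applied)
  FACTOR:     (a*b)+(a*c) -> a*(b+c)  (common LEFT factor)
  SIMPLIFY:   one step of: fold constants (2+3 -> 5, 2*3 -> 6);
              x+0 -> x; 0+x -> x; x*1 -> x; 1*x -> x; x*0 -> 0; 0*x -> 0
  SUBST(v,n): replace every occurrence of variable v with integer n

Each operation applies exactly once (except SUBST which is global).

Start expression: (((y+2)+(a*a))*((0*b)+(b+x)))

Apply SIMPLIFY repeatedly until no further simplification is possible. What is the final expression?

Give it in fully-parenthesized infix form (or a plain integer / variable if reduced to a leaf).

Answer: (((y+2)+(a*a))*(b+x))

Derivation:
Start: (((y+2)+(a*a))*((0*b)+(b+x)))
Step 1: at RL: (0*b) -> 0; overall: (((y+2)+(a*a))*((0*b)+(b+x))) -> (((y+2)+(a*a))*(0+(b+x)))
Step 2: at R: (0+(b+x)) -> (b+x); overall: (((y+2)+(a*a))*(0+(b+x))) -> (((y+2)+(a*a))*(b+x))
Fixed point: (((y+2)+(a*a))*(b+x))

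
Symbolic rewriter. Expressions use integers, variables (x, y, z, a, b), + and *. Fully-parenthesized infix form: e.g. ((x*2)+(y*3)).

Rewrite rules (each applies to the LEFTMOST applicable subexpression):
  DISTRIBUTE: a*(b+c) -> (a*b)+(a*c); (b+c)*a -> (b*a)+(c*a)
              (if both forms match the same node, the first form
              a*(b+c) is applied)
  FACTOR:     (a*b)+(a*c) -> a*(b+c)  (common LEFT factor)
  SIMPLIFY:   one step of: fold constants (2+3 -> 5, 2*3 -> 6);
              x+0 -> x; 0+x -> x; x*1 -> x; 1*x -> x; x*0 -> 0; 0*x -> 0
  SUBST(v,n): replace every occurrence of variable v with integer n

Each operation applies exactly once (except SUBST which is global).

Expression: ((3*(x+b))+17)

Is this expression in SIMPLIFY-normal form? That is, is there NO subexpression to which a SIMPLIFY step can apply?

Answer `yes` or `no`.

Answer: yes

Derivation:
Expression: ((3*(x+b))+17)
Scanning for simplifiable subexpressions (pre-order)...
  at root: ((3*(x+b))+17) (not simplifiable)
  at L: (3*(x+b)) (not simplifiable)
  at LR: (x+b) (not simplifiable)
Result: no simplifiable subexpression found -> normal form.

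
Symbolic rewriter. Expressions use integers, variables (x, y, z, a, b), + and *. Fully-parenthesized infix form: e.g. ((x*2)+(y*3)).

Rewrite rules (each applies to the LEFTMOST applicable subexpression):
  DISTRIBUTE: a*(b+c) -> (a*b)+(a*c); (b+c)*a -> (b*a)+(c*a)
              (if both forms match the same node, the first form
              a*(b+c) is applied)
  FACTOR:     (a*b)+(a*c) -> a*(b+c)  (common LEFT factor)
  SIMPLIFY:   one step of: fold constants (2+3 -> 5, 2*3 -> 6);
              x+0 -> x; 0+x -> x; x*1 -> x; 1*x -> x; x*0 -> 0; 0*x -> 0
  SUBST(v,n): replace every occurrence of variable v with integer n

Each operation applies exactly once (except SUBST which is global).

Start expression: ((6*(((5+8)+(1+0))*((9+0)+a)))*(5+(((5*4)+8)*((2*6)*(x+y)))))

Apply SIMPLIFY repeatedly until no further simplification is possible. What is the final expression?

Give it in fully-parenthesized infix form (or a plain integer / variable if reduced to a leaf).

Start: ((6*(((5+8)+(1+0))*((9+0)+a)))*(5+(((5*4)+8)*((2*6)*(x+y)))))
Step 1: at LRLL: (5+8) -> 13; overall: ((6*(((5+8)+(1+0))*((9+0)+a)))*(5+(((5*4)+8)*((2*6)*(x+y))))) -> ((6*((13+(1+0))*((9+0)+a)))*(5+(((5*4)+8)*((2*6)*(x+y)))))
Step 2: at LRLR: (1+0) -> 1; overall: ((6*((13+(1+0))*((9+0)+a)))*(5+(((5*4)+8)*((2*6)*(x+y))))) -> ((6*((13+1)*((9+0)+a)))*(5+(((5*4)+8)*((2*6)*(x+y)))))
Step 3: at LRL: (13+1) -> 14; overall: ((6*((13+1)*((9+0)+a)))*(5+(((5*4)+8)*((2*6)*(x+y))))) -> ((6*(14*((9+0)+a)))*(5+(((5*4)+8)*((2*6)*(x+y)))))
Step 4: at LRRL: (9+0) -> 9; overall: ((6*(14*((9+0)+a)))*(5+(((5*4)+8)*((2*6)*(x+y))))) -> ((6*(14*(9+a)))*(5+(((5*4)+8)*((2*6)*(x+y)))))
Step 5: at RRLL: (5*4) -> 20; overall: ((6*(14*(9+a)))*(5+(((5*4)+8)*((2*6)*(x+y))))) -> ((6*(14*(9+a)))*(5+((20+8)*((2*6)*(x+y)))))
Step 6: at RRL: (20+8) -> 28; overall: ((6*(14*(9+a)))*(5+((20+8)*((2*6)*(x+y))))) -> ((6*(14*(9+a)))*(5+(28*((2*6)*(x+y)))))
Step 7: at RRRL: (2*6) -> 12; overall: ((6*(14*(9+a)))*(5+(28*((2*6)*(x+y))))) -> ((6*(14*(9+a)))*(5+(28*(12*(x+y)))))
Fixed point: ((6*(14*(9+a)))*(5+(28*(12*(x+y)))))

Answer: ((6*(14*(9+a)))*(5+(28*(12*(x+y)))))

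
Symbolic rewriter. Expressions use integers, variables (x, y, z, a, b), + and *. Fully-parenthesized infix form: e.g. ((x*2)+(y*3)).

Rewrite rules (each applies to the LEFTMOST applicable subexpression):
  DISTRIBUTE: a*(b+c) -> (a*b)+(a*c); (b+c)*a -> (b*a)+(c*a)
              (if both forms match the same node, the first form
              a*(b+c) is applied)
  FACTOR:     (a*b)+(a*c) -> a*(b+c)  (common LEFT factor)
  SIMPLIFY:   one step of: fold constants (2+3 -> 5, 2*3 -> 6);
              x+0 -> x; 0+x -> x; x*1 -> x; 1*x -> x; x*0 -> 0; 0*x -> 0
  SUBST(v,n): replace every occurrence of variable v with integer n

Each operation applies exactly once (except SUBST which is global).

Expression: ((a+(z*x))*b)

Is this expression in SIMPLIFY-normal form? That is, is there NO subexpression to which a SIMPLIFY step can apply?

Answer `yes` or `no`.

Answer: yes

Derivation:
Expression: ((a+(z*x))*b)
Scanning for simplifiable subexpressions (pre-order)...
  at root: ((a+(z*x))*b) (not simplifiable)
  at L: (a+(z*x)) (not simplifiable)
  at LR: (z*x) (not simplifiable)
Result: no simplifiable subexpression found -> normal form.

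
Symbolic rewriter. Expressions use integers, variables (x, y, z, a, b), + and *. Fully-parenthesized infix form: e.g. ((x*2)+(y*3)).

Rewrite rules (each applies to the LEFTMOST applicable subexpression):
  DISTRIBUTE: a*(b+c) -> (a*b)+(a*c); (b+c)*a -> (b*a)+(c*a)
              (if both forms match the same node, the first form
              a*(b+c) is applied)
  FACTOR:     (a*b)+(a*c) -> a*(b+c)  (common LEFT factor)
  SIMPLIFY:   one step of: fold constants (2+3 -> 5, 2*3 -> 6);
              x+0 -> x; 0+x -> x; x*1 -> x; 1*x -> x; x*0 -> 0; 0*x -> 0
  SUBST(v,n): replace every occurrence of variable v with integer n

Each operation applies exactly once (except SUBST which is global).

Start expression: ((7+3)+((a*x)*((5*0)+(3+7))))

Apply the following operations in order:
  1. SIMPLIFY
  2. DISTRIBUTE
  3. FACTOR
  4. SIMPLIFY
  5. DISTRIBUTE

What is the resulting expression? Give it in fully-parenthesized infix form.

Start: ((7+3)+((a*x)*((5*0)+(3+7))))
Apply SIMPLIFY at L (target: (7+3)): ((7+3)+((a*x)*((5*0)+(3+7)))) -> (10+((a*x)*((5*0)+(3+7))))
Apply DISTRIBUTE at R (target: ((a*x)*((5*0)+(3+7)))): (10+((a*x)*((5*0)+(3+7)))) -> (10+(((a*x)*(5*0))+((a*x)*(3+7))))
Apply FACTOR at R (target: (((a*x)*(5*0))+((a*x)*(3+7)))): (10+(((a*x)*(5*0))+((a*x)*(3+7)))) -> (10+((a*x)*((5*0)+(3+7))))
Apply SIMPLIFY at RRL (target: (5*0)): (10+((a*x)*((5*0)+(3+7)))) -> (10+((a*x)*(0+(3+7))))
Apply DISTRIBUTE at R (target: ((a*x)*(0+(3+7)))): (10+((a*x)*(0+(3+7)))) -> (10+(((a*x)*0)+((a*x)*(3+7))))

Answer: (10+(((a*x)*0)+((a*x)*(3+7))))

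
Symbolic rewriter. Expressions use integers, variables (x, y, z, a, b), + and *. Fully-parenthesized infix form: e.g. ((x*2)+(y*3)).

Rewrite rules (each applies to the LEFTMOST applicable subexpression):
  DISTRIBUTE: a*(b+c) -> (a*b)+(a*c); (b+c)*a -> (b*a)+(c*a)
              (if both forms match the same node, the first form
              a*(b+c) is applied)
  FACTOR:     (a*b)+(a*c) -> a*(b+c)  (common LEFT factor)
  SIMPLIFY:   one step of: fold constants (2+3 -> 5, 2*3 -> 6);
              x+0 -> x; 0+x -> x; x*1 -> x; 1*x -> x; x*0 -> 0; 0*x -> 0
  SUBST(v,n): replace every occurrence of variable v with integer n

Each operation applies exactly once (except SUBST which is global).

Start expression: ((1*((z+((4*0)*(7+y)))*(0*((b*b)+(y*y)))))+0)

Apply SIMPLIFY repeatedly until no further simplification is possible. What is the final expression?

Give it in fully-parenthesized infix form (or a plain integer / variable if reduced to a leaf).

Answer: 0

Derivation:
Start: ((1*((z+((4*0)*(7+y)))*(0*((b*b)+(y*y)))))+0)
Step 1: at root: ((1*((z+((4*0)*(7+y)))*(0*((b*b)+(y*y)))))+0) -> (1*((z+((4*0)*(7+y)))*(0*((b*b)+(y*y))))); overall: ((1*((z+((4*0)*(7+y)))*(0*((b*b)+(y*y)))))+0) -> (1*((z+((4*0)*(7+y)))*(0*((b*b)+(y*y)))))
Step 2: at root: (1*((z+((4*0)*(7+y)))*(0*((b*b)+(y*y))))) -> ((z+((4*0)*(7+y)))*(0*((b*b)+(y*y)))); overall: (1*((z+((4*0)*(7+y)))*(0*((b*b)+(y*y))))) -> ((z+((4*0)*(7+y)))*(0*((b*b)+(y*y))))
Step 3: at LRL: (4*0) -> 0; overall: ((z+((4*0)*(7+y)))*(0*((b*b)+(y*y)))) -> ((z+(0*(7+y)))*(0*((b*b)+(y*y))))
Step 4: at LR: (0*(7+y)) -> 0; overall: ((z+(0*(7+y)))*(0*((b*b)+(y*y)))) -> ((z+0)*(0*((b*b)+(y*y))))
Step 5: at L: (z+0) -> z; overall: ((z+0)*(0*((b*b)+(y*y)))) -> (z*(0*((b*b)+(y*y))))
Step 6: at R: (0*((b*b)+(y*y))) -> 0; overall: (z*(0*((b*b)+(y*y)))) -> (z*0)
Step 7: at root: (z*0) -> 0; overall: (z*0) -> 0
Fixed point: 0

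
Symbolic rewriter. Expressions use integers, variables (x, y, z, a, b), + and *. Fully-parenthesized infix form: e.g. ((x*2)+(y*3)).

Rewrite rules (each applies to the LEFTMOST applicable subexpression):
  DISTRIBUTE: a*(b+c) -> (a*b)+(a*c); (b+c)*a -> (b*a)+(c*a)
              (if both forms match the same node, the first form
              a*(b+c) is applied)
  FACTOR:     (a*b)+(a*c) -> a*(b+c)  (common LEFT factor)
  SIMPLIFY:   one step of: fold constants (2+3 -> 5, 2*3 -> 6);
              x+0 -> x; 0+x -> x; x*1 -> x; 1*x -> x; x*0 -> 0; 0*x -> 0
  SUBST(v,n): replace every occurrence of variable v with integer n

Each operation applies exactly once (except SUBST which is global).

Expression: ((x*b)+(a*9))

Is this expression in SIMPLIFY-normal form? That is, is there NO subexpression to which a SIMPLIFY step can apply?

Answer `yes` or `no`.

Expression: ((x*b)+(a*9))
Scanning for simplifiable subexpressions (pre-order)...
  at root: ((x*b)+(a*9)) (not simplifiable)
  at L: (x*b) (not simplifiable)
  at R: (a*9) (not simplifiable)
Result: no simplifiable subexpression found -> normal form.

Answer: yes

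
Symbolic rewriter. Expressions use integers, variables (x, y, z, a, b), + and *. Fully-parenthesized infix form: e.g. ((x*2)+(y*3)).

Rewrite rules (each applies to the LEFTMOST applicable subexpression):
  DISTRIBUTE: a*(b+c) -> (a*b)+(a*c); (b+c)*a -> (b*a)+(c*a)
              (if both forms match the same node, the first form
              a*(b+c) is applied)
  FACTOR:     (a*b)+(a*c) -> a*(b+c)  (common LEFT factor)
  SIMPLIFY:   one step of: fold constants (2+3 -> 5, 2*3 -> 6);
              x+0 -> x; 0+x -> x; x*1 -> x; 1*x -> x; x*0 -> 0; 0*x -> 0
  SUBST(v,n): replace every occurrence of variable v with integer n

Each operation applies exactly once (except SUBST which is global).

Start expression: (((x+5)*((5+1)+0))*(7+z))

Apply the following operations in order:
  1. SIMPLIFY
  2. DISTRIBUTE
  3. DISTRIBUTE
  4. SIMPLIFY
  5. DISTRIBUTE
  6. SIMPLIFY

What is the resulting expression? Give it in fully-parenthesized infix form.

Start: (((x+5)*((5+1)+0))*(7+z))
Apply SIMPLIFY at LR (target: ((5+1)+0)): (((x+5)*((5+1)+0))*(7+z)) -> (((x+5)*(5+1))*(7+z))
Apply DISTRIBUTE at root (target: (((x+5)*(5+1))*(7+z))): (((x+5)*(5+1))*(7+z)) -> ((((x+5)*(5+1))*7)+(((x+5)*(5+1))*z))
Apply DISTRIBUTE at LL (target: ((x+5)*(5+1))): ((((x+5)*(5+1))*7)+(((x+5)*(5+1))*z)) -> (((((x+5)*5)+((x+5)*1))*7)+(((x+5)*(5+1))*z))
Apply SIMPLIFY at LLR (target: ((x+5)*1)): (((((x+5)*5)+((x+5)*1))*7)+(((x+5)*(5+1))*z)) -> (((((x+5)*5)+(x+5))*7)+(((x+5)*(5+1))*z))
Apply DISTRIBUTE at L (target: ((((x+5)*5)+(x+5))*7)): (((((x+5)*5)+(x+5))*7)+(((x+5)*(5+1))*z)) -> (((((x+5)*5)*7)+((x+5)*7))+(((x+5)*(5+1))*z))
Apply SIMPLIFY at RLR (target: (5+1)): (((((x+5)*5)*7)+((x+5)*7))+(((x+5)*(5+1))*z)) -> (((((x+5)*5)*7)+((x+5)*7))+(((x+5)*6)*z))

Answer: (((((x+5)*5)*7)+((x+5)*7))+(((x+5)*6)*z))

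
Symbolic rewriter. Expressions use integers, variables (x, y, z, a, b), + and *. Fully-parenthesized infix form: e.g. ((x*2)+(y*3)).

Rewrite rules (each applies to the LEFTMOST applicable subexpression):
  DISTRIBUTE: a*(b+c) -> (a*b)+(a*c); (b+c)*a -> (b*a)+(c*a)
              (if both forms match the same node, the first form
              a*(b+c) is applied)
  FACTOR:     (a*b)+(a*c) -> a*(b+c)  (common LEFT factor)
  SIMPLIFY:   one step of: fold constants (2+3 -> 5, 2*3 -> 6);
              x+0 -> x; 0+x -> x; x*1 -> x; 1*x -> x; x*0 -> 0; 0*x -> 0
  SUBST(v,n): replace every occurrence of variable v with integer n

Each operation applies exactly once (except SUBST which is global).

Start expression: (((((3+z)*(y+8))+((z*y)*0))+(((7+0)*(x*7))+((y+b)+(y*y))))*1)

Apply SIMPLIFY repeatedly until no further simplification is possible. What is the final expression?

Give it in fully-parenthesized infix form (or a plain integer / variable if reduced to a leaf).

Start: (((((3+z)*(y+8))+((z*y)*0))+(((7+0)*(x*7))+((y+b)+(y*y))))*1)
Step 1: at root: (((((3+z)*(y+8))+((z*y)*0))+(((7+0)*(x*7))+((y+b)+(y*y))))*1) -> ((((3+z)*(y+8))+((z*y)*0))+(((7+0)*(x*7))+((y+b)+(y*y)))); overall: (((((3+z)*(y+8))+((z*y)*0))+(((7+0)*(x*7))+((y+b)+(y*y))))*1) -> ((((3+z)*(y+8))+((z*y)*0))+(((7+0)*(x*7))+((y+b)+(y*y))))
Step 2: at LR: ((z*y)*0) -> 0; overall: ((((3+z)*(y+8))+((z*y)*0))+(((7+0)*(x*7))+((y+b)+(y*y)))) -> ((((3+z)*(y+8))+0)+(((7+0)*(x*7))+((y+b)+(y*y))))
Step 3: at L: (((3+z)*(y+8))+0) -> ((3+z)*(y+8)); overall: ((((3+z)*(y+8))+0)+(((7+0)*(x*7))+((y+b)+(y*y)))) -> (((3+z)*(y+8))+(((7+0)*(x*7))+((y+b)+(y*y))))
Step 4: at RLL: (7+0) -> 7; overall: (((3+z)*(y+8))+(((7+0)*(x*7))+((y+b)+(y*y)))) -> (((3+z)*(y+8))+((7*(x*7))+((y+b)+(y*y))))
Fixed point: (((3+z)*(y+8))+((7*(x*7))+((y+b)+(y*y))))

Answer: (((3+z)*(y+8))+((7*(x*7))+((y+b)+(y*y))))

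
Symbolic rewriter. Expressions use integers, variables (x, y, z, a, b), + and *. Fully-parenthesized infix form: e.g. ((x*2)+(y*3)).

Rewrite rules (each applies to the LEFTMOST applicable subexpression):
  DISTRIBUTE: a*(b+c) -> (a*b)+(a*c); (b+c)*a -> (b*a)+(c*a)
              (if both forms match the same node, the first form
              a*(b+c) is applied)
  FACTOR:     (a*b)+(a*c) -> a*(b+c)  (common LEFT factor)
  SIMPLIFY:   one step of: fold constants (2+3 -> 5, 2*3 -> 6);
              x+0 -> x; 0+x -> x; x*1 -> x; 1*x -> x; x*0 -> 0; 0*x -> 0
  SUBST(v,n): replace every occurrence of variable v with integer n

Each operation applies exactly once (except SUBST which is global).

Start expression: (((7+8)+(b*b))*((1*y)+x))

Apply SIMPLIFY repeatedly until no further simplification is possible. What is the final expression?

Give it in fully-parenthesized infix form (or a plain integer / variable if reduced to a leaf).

Answer: ((15+(b*b))*(y+x))

Derivation:
Start: (((7+8)+(b*b))*((1*y)+x))
Step 1: at LL: (7+8) -> 15; overall: (((7+8)+(b*b))*((1*y)+x)) -> ((15+(b*b))*((1*y)+x))
Step 2: at RL: (1*y) -> y; overall: ((15+(b*b))*((1*y)+x)) -> ((15+(b*b))*(y+x))
Fixed point: ((15+(b*b))*(y+x))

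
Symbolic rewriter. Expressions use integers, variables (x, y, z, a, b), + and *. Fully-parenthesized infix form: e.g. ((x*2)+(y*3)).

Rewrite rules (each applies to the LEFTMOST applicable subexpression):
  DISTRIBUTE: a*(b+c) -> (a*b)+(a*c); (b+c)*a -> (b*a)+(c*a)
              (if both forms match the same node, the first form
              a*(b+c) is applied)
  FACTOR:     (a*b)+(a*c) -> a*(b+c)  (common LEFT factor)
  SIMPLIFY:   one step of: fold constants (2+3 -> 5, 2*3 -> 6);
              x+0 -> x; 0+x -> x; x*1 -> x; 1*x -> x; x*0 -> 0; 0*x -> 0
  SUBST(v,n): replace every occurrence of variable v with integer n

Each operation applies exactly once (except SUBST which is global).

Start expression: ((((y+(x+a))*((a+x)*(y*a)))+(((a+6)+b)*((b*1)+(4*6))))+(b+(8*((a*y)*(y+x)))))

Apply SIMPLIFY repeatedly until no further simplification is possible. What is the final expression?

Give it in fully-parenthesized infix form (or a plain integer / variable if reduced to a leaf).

Answer: ((((y+(x+a))*((a+x)*(y*a)))+(((a+6)+b)*(b+24)))+(b+(8*((a*y)*(y+x)))))

Derivation:
Start: ((((y+(x+a))*((a+x)*(y*a)))+(((a+6)+b)*((b*1)+(4*6))))+(b+(8*((a*y)*(y+x)))))
Step 1: at LRRL: (b*1) -> b; overall: ((((y+(x+a))*((a+x)*(y*a)))+(((a+6)+b)*((b*1)+(4*6))))+(b+(8*((a*y)*(y+x))))) -> ((((y+(x+a))*((a+x)*(y*a)))+(((a+6)+b)*(b+(4*6))))+(b+(8*((a*y)*(y+x)))))
Step 2: at LRRR: (4*6) -> 24; overall: ((((y+(x+a))*((a+x)*(y*a)))+(((a+6)+b)*(b+(4*6))))+(b+(8*((a*y)*(y+x))))) -> ((((y+(x+a))*((a+x)*(y*a)))+(((a+6)+b)*(b+24)))+(b+(8*((a*y)*(y+x)))))
Fixed point: ((((y+(x+a))*((a+x)*(y*a)))+(((a+6)+b)*(b+24)))+(b+(8*((a*y)*(y+x)))))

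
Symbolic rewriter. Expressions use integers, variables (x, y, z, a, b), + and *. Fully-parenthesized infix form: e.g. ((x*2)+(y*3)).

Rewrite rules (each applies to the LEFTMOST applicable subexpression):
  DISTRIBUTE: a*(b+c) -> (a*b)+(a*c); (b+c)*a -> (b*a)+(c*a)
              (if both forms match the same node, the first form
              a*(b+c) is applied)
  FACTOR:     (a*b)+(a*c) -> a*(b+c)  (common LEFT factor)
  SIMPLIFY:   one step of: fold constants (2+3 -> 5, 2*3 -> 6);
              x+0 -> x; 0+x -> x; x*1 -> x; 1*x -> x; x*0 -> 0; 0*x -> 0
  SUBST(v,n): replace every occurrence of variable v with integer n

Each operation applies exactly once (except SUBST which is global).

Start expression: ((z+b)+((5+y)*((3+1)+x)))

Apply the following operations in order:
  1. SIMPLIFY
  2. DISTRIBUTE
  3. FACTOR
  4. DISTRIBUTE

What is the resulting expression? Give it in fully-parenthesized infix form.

Answer: ((z+b)+(((5+y)*4)+((5+y)*x)))

Derivation:
Start: ((z+b)+((5+y)*((3+1)+x)))
Apply SIMPLIFY at RRL (target: (3+1)): ((z+b)+((5+y)*((3+1)+x))) -> ((z+b)+((5+y)*(4+x)))
Apply DISTRIBUTE at R (target: ((5+y)*(4+x))): ((z+b)+((5+y)*(4+x))) -> ((z+b)+(((5+y)*4)+((5+y)*x)))
Apply FACTOR at R (target: (((5+y)*4)+((5+y)*x))): ((z+b)+(((5+y)*4)+((5+y)*x))) -> ((z+b)+((5+y)*(4+x)))
Apply DISTRIBUTE at R (target: ((5+y)*(4+x))): ((z+b)+((5+y)*(4+x))) -> ((z+b)+(((5+y)*4)+((5+y)*x)))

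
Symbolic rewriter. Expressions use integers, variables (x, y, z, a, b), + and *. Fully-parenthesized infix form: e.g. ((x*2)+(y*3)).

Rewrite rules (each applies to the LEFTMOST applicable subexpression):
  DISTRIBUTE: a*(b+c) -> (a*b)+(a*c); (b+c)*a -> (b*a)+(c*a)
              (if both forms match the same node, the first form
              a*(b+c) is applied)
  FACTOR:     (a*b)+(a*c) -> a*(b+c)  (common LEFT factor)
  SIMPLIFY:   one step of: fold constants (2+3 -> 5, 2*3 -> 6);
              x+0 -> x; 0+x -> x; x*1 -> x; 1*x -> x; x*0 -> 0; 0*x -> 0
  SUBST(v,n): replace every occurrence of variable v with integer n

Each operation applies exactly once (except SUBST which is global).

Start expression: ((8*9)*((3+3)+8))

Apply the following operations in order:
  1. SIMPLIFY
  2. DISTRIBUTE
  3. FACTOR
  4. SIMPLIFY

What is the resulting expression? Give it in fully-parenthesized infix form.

Start: ((8*9)*((3+3)+8))
Apply SIMPLIFY at L (target: (8*9)): ((8*9)*((3+3)+8)) -> (72*((3+3)+8))
Apply DISTRIBUTE at root (target: (72*((3+3)+8))): (72*((3+3)+8)) -> ((72*(3+3))+(72*8))
Apply FACTOR at root (target: ((72*(3+3))+(72*8))): ((72*(3+3))+(72*8)) -> (72*((3+3)+8))
Apply SIMPLIFY at RL (target: (3+3)): (72*((3+3)+8)) -> (72*(6+8))

Answer: (72*(6+8))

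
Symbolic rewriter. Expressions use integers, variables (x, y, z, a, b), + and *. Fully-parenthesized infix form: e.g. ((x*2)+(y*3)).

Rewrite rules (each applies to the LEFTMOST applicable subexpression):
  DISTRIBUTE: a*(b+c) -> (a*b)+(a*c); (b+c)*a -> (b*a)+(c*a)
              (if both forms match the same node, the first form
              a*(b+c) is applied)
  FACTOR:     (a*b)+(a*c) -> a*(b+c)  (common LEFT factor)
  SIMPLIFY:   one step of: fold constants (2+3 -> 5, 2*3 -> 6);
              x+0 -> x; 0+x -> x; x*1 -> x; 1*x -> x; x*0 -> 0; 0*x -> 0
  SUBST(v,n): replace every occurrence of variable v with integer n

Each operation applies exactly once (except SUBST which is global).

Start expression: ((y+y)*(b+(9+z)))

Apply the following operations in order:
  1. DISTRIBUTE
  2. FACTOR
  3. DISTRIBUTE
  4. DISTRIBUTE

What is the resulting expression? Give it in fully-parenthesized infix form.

Start: ((y+y)*(b+(9+z)))
Apply DISTRIBUTE at root (target: ((y+y)*(b+(9+z)))): ((y+y)*(b+(9+z))) -> (((y+y)*b)+((y+y)*(9+z)))
Apply FACTOR at root (target: (((y+y)*b)+((y+y)*(9+z)))): (((y+y)*b)+((y+y)*(9+z))) -> ((y+y)*(b+(9+z)))
Apply DISTRIBUTE at root (target: ((y+y)*(b+(9+z)))): ((y+y)*(b+(9+z))) -> (((y+y)*b)+((y+y)*(9+z)))
Apply DISTRIBUTE at L (target: ((y+y)*b)): (((y+y)*b)+((y+y)*(9+z))) -> (((y*b)+(y*b))+((y+y)*(9+z)))

Answer: (((y*b)+(y*b))+((y+y)*(9+z)))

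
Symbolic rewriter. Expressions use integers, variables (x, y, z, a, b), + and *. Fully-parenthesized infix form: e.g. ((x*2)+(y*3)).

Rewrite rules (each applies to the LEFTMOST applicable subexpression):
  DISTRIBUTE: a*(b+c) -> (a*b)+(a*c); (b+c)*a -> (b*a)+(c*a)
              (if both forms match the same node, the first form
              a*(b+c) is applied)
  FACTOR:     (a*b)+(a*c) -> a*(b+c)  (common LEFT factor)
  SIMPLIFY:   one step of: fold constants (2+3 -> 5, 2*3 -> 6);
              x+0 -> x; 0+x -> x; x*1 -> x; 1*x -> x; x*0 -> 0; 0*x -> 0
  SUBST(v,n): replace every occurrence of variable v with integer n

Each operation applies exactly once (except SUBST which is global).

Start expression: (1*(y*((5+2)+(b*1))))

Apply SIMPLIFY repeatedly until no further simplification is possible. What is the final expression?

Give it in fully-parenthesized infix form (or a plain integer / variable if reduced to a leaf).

Start: (1*(y*((5+2)+(b*1))))
Step 1: at root: (1*(y*((5+2)+(b*1)))) -> (y*((5+2)+(b*1))); overall: (1*(y*((5+2)+(b*1)))) -> (y*((5+2)+(b*1)))
Step 2: at RL: (5+2) -> 7; overall: (y*((5+2)+(b*1))) -> (y*(7+(b*1)))
Step 3: at RR: (b*1) -> b; overall: (y*(7+(b*1))) -> (y*(7+b))
Fixed point: (y*(7+b))

Answer: (y*(7+b))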